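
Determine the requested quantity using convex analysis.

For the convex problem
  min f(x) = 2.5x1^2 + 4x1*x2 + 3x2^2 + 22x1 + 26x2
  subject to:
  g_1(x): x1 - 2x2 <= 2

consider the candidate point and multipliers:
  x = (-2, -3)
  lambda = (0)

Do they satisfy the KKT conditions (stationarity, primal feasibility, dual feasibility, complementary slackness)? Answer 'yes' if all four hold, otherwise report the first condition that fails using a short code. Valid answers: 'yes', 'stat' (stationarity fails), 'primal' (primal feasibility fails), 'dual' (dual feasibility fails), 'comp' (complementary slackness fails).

Gradient of f: grad f(x) = Q x + c = (0, 0)
Constraint values g_i(x) = a_i^T x - b_i:
  g_1((-2, -3)) = 2
Stationarity residual: grad f(x) + sum_i lambda_i a_i = (0, 0)
  -> stationarity OK
Primal feasibility (all g_i <= 0): FAILS
Dual feasibility (all lambda_i >= 0): OK
Complementary slackness (lambda_i * g_i(x) = 0 for all i): OK

Verdict: the first failing condition is primal_feasibility -> primal.

primal


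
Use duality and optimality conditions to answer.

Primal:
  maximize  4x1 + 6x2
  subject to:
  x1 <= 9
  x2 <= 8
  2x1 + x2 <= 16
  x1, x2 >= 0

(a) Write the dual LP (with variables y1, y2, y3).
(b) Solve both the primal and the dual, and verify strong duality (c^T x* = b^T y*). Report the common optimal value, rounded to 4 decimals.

The standard primal-dual pair for 'max c^T x s.t. A x <= b, x >= 0' is:
  Dual:  min b^T y  s.t.  A^T y >= c,  y >= 0.

So the dual LP is:
  minimize  9y1 + 8y2 + 16y3
  subject to:
    y1 + 2y3 >= 4
    y2 + y3 >= 6
    y1, y2, y3 >= 0

Solving the primal: x* = (4, 8).
  primal value c^T x* = 64.
Solving the dual: y* = (0, 4, 2).
  dual value b^T y* = 64.
Strong duality: c^T x* = b^T y*. Confirmed.

64


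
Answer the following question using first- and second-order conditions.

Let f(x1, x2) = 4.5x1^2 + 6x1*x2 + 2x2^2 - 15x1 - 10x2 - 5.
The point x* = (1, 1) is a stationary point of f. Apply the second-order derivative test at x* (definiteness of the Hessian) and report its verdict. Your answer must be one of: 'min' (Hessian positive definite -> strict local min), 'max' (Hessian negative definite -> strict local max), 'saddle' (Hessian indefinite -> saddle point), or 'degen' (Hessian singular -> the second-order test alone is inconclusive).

Compute the Hessian H = grad^2 f:
  H = [[9, 6], [6, 4]]
Verify stationarity: grad f(x*) = H x* + g = (0, 0).
Eigenvalues of H: 0, 13.
H has a zero eigenvalue (singular; positive semidefinite but not definite), so H is neither positive definite, negative definite, nor indefinite. The second-order test alone is inconclusive -> degen.
(Indeed, f is constant along the null direction of H through x*, so x* is not a strict local extremum.)

degen


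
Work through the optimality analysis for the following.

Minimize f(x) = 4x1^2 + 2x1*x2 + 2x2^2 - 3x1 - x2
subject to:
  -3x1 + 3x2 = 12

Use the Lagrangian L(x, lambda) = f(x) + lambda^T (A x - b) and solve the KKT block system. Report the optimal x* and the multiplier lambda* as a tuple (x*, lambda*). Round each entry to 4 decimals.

Form the Lagrangian:
  L(x, lambda) = (1/2) x^T Q x + c^T x + lambda^T (A x - b)
Stationarity (grad_x L = 0): Q x + c + A^T lambda = 0.
Primal feasibility: A x = b.

This gives the KKT block system:
  [ Q   A^T ] [ x     ]   [-c ]
  [ A    0  ] [ lambda ] = [ b ]

Solving the linear system:
  x*      = (-1.25, 2.75)
  lambda* = (-2.5)
  f(x*)   = 15.5

x* = (-1.25, 2.75), lambda* = (-2.5)


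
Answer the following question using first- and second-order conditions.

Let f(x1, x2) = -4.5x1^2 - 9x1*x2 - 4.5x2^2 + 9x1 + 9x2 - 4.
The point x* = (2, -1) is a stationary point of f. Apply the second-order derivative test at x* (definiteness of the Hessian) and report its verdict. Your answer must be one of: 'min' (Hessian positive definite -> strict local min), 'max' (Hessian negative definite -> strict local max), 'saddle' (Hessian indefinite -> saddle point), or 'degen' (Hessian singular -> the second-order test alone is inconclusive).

Compute the Hessian H = grad^2 f:
  H = [[-9, -9], [-9, -9]]
Verify stationarity: grad f(x*) = H x* + g = (0, 0).
Eigenvalues of H: -18, 0.
H has a zero eigenvalue (singular; negative semidefinite but not definite), so H is neither positive definite, negative definite, nor indefinite. The second-order test alone is inconclusive -> degen.
(Indeed, f is constant along the null direction of H through x*, so x* is not a strict local extremum.)

degen


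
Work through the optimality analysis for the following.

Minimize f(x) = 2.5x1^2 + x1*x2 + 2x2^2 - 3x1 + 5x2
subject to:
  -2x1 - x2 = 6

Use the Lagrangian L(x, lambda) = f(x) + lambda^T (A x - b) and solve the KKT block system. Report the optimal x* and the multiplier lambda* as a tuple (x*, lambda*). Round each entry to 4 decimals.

Form the Lagrangian:
  L(x, lambda) = (1/2) x^T Q x + c^T x + lambda^T (A x - b)
Stationarity (grad_x L = 0): Q x + c + A^T lambda = 0.
Primal feasibility: A x = b.

This gives the KKT block system:
  [ Q   A^T ] [ x     ]   [-c ]
  [ A    0  ] [ lambda ] = [ b ]

Solving the linear system:
  x*      = (-1.7059, -2.5882)
  lambda* = (-7.0588)
  f(x*)   = 17.2647

x* = (-1.7059, -2.5882), lambda* = (-7.0588)


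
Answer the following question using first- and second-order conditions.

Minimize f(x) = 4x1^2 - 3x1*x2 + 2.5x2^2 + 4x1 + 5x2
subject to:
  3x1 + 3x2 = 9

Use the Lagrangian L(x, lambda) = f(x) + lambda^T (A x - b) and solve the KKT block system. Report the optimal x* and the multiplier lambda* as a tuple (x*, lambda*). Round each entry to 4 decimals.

Form the Lagrangian:
  L(x, lambda) = (1/2) x^T Q x + c^T x + lambda^T (A x - b)
Stationarity (grad_x L = 0): Q x + c + A^T lambda = 0.
Primal feasibility: A x = b.

This gives the KKT block system:
  [ Q   A^T ] [ x     ]   [-c ]
  [ A    0  ] [ lambda ] = [ b ]

Solving the linear system:
  x*      = (1.3158, 1.6842)
  lambda* = (-3.1579)
  f(x*)   = 21.0526

x* = (1.3158, 1.6842), lambda* = (-3.1579)


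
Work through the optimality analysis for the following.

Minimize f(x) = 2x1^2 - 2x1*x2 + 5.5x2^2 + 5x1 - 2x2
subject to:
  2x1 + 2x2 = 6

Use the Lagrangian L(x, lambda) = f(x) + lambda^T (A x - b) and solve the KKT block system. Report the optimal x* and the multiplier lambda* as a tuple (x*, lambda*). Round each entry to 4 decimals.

Form the Lagrangian:
  L(x, lambda) = (1/2) x^T Q x + c^T x + lambda^T (A x - b)
Stationarity (grad_x L = 0): Q x + c + A^T lambda = 0.
Primal feasibility: A x = b.

This gives the KKT block system:
  [ Q   A^T ] [ x     ]   [-c ]
  [ A    0  ] [ lambda ] = [ b ]

Solving the linear system:
  x*      = (1.6842, 1.3158)
  lambda* = (-4.5526)
  f(x*)   = 16.5526

x* = (1.6842, 1.3158), lambda* = (-4.5526)


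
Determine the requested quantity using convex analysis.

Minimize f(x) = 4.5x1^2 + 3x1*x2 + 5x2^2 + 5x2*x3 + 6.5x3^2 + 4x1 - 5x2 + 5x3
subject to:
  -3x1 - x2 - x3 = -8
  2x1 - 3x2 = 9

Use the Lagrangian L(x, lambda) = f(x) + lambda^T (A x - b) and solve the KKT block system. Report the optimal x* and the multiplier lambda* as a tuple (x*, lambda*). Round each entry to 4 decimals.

Form the Lagrangian:
  L(x, lambda) = (1/2) x^T Q x + c^T x + lambda^T (A x - b)
Stationarity (grad_x L = 0): Q x + c + A^T lambda = 0.
Primal feasibility: A x = b.

This gives the KKT block system:
  [ Q   A^T ] [ x     ]   [-c ]
  [ A    0  ] [ lambda ] = [ b ]

Solving the linear system:
  x*      = (2.857, -1.0954, 0.5245)
  lambda* = (6.3417, -3.7007)
  f(x*)   = 51.7834

x* = (2.857, -1.0954, 0.5245), lambda* = (6.3417, -3.7007)


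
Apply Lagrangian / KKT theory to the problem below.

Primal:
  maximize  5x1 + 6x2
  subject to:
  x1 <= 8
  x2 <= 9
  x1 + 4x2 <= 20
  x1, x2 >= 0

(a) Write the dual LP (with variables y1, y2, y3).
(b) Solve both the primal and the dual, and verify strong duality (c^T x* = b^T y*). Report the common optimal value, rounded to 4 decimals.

The standard primal-dual pair for 'max c^T x s.t. A x <= b, x >= 0' is:
  Dual:  min b^T y  s.t.  A^T y >= c,  y >= 0.

So the dual LP is:
  minimize  8y1 + 9y2 + 20y3
  subject to:
    y1 + y3 >= 5
    y2 + 4y3 >= 6
    y1, y2, y3 >= 0

Solving the primal: x* = (8, 3).
  primal value c^T x* = 58.
Solving the dual: y* = (3.5, 0, 1.5).
  dual value b^T y* = 58.
Strong duality: c^T x* = b^T y*. Confirmed.

58


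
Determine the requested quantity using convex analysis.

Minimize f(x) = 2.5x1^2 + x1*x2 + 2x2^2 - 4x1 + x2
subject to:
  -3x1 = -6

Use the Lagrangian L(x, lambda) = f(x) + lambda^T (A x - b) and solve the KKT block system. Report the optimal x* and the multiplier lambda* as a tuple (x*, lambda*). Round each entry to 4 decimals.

Form the Lagrangian:
  L(x, lambda) = (1/2) x^T Q x + c^T x + lambda^T (A x - b)
Stationarity (grad_x L = 0): Q x + c + A^T lambda = 0.
Primal feasibility: A x = b.

This gives the KKT block system:
  [ Q   A^T ] [ x     ]   [-c ]
  [ A    0  ] [ lambda ] = [ b ]

Solving the linear system:
  x*      = (2, -0.75)
  lambda* = (1.75)
  f(x*)   = 0.875

x* = (2, -0.75), lambda* = (1.75)


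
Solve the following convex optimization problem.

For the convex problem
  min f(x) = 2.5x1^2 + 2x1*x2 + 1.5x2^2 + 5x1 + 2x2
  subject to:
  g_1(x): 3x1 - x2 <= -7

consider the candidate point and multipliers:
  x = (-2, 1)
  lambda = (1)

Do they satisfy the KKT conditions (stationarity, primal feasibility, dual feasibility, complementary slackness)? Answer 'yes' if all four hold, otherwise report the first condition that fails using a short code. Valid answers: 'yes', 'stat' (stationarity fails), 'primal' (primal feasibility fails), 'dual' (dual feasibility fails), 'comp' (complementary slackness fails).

Gradient of f: grad f(x) = Q x + c = (-3, 1)
Constraint values g_i(x) = a_i^T x - b_i:
  g_1((-2, 1)) = 0
Stationarity residual: grad f(x) + sum_i lambda_i a_i = (0, 0)
  -> stationarity OK
Primal feasibility (all g_i <= 0): OK
Dual feasibility (all lambda_i >= 0): OK
Complementary slackness (lambda_i * g_i(x) = 0 for all i): OK

Verdict: yes, KKT holds.

yes


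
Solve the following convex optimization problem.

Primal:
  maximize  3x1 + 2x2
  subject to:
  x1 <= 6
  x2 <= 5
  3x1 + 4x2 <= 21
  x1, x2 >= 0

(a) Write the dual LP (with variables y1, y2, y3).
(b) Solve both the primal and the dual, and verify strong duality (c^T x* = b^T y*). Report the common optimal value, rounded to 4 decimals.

The standard primal-dual pair for 'max c^T x s.t. A x <= b, x >= 0' is:
  Dual:  min b^T y  s.t.  A^T y >= c,  y >= 0.

So the dual LP is:
  minimize  6y1 + 5y2 + 21y3
  subject to:
    y1 + 3y3 >= 3
    y2 + 4y3 >= 2
    y1, y2, y3 >= 0

Solving the primal: x* = (6, 0.75).
  primal value c^T x* = 19.5.
Solving the dual: y* = (1.5, 0, 0.5).
  dual value b^T y* = 19.5.
Strong duality: c^T x* = b^T y*. Confirmed.

19.5


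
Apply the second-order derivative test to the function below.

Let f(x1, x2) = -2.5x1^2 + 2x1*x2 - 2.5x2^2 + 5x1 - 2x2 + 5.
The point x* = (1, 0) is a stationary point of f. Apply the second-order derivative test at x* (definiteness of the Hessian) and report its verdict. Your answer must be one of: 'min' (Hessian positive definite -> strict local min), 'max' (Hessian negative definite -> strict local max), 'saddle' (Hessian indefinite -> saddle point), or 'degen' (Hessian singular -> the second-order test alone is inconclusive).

Compute the Hessian H = grad^2 f:
  H = [[-5, 2], [2, -5]]
Verify stationarity: grad f(x*) = H x* + g = (0, 0).
Eigenvalues of H: -7, -3.
Both eigenvalues < 0, so H is negative definite -> x* is a strict local max.

max


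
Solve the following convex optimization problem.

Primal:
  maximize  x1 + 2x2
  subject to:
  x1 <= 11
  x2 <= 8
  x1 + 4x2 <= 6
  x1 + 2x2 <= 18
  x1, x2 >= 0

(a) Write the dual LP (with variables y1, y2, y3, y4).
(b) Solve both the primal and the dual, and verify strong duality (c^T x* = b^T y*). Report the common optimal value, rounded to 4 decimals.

The standard primal-dual pair for 'max c^T x s.t. A x <= b, x >= 0' is:
  Dual:  min b^T y  s.t.  A^T y >= c,  y >= 0.

So the dual LP is:
  minimize  11y1 + 8y2 + 6y3 + 18y4
  subject to:
    y1 + y3 + y4 >= 1
    y2 + 4y3 + 2y4 >= 2
    y1, y2, y3, y4 >= 0

Solving the primal: x* = (6, 0).
  primal value c^T x* = 6.
Solving the dual: y* = (0, 0, 1, 0).
  dual value b^T y* = 6.
Strong duality: c^T x* = b^T y*. Confirmed.

6


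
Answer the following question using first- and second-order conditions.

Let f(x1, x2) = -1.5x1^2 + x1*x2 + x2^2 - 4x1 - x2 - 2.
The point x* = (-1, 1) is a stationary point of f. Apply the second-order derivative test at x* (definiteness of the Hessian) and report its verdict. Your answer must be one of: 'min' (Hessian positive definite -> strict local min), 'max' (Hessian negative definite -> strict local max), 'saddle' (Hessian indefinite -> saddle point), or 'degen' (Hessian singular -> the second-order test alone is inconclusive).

Compute the Hessian H = grad^2 f:
  H = [[-3, 1], [1, 2]]
Verify stationarity: grad f(x*) = H x* + g = (0, 0).
Eigenvalues of H: -3.1926, 2.1926.
Eigenvalues have mixed signs, so H is indefinite -> x* is a saddle point.

saddle


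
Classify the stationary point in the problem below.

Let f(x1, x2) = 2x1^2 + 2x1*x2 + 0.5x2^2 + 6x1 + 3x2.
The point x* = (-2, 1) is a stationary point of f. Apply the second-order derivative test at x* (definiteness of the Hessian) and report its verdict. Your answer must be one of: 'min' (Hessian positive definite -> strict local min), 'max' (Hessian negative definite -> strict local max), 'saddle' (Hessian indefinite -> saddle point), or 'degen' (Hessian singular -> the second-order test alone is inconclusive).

Compute the Hessian H = grad^2 f:
  H = [[4, 2], [2, 1]]
Verify stationarity: grad f(x*) = H x* + g = (0, 0).
Eigenvalues of H: 0, 5.
H has a zero eigenvalue (singular; positive semidefinite but not definite), so H is neither positive definite, negative definite, nor indefinite. The second-order test alone is inconclusive -> degen.
(Indeed, f is constant along the null direction of H through x*, so x* is not a strict local extremum.)

degen


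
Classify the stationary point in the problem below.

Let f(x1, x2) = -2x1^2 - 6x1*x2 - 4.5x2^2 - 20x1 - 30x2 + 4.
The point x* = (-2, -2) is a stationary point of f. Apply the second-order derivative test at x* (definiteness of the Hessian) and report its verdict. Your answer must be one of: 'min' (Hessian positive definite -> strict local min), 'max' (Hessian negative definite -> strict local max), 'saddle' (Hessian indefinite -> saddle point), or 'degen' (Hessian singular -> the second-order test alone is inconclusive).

Compute the Hessian H = grad^2 f:
  H = [[-4, -6], [-6, -9]]
Verify stationarity: grad f(x*) = H x* + g = (0, 0).
Eigenvalues of H: -13, 0.
H has a zero eigenvalue (singular; negative semidefinite but not definite), so H is neither positive definite, negative definite, nor indefinite. The second-order test alone is inconclusive -> degen.
(Indeed, f is constant along the null direction of H through x*, so x* is not a strict local extremum.)

degen


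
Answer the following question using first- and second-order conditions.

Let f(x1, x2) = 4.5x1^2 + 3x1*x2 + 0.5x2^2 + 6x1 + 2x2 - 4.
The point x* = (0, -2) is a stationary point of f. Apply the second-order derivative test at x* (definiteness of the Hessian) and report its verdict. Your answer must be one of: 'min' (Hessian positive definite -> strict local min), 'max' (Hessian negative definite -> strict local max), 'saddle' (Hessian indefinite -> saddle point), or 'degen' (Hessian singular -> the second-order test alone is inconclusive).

Compute the Hessian H = grad^2 f:
  H = [[9, 3], [3, 1]]
Verify stationarity: grad f(x*) = H x* + g = (0, 0).
Eigenvalues of H: 0, 10.
H has a zero eigenvalue (singular; positive semidefinite but not definite), so H is neither positive definite, negative definite, nor indefinite. The second-order test alone is inconclusive -> degen.
(Indeed, f is constant along the null direction of H through x*, so x* is not a strict local extremum.)

degen


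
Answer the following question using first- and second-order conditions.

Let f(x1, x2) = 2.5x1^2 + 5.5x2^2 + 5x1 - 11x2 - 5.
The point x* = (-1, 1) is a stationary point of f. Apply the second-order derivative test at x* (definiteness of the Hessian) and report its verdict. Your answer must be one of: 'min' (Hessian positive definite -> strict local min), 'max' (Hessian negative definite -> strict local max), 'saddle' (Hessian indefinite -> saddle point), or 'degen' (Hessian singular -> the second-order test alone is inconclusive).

Compute the Hessian H = grad^2 f:
  H = [[5, 0], [0, 11]]
Verify stationarity: grad f(x*) = H x* + g = (0, 0).
Eigenvalues of H: 5, 11.
Both eigenvalues > 0, so H is positive definite -> x* is a strict local min.

min


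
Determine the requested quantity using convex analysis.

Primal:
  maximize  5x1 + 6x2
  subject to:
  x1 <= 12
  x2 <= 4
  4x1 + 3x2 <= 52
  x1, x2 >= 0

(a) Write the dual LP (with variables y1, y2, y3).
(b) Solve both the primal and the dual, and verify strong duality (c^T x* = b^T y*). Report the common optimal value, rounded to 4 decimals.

The standard primal-dual pair for 'max c^T x s.t. A x <= b, x >= 0' is:
  Dual:  min b^T y  s.t.  A^T y >= c,  y >= 0.

So the dual LP is:
  minimize  12y1 + 4y2 + 52y3
  subject to:
    y1 + 4y3 >= 5
    y2 + 3y3 >= 6
    y1, y2, y3 >= 0

Solving the primal: x* = (10, 4).
  primal value c^T x* = 74.
Solving the dual: y* = (0, 2.25, 1.25).
  dual value b^T y* = 74.
Strong duality: c^T x* = b^T y*. Confirmed.

74


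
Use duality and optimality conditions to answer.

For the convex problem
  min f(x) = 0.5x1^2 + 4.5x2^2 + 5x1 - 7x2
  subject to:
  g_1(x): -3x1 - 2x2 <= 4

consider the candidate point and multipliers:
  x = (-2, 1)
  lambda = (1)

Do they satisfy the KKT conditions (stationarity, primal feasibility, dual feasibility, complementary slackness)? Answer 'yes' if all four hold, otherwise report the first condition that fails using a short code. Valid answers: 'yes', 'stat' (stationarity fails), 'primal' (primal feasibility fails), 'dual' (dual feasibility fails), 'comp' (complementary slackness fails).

Gradient of f: grad f(x) = Q x + c = (3, 2)
Constraint values g_i(x) = a_i^T x - b_i:
  g_1((-2, 1)) = 0
Stationarity residual: grad f(x) + sum_i lambda_i a_i = (0, 0)
  -> stationarity OK
Primal feasibility (all g_i <= 0): OK
Dual feasibility (all lambda_i >= 0): OK
Complementary slackness (lambda_i * g_i(x) = 0 for all i): OK

Verdict: yes, KKT holds.

yes


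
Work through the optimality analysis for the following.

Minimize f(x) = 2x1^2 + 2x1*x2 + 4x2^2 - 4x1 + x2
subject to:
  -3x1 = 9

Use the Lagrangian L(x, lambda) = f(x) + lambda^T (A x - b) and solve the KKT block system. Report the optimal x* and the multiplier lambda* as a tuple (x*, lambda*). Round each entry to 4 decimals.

Form the Lagrangian:
  L(x, lambda) = (1/2) x^T Q x + c^T x + lambda^T (A x - b)
Stationarity (grad_x L = 0): Q x + c + A^T lambda = 0.
Primal feasibility: A x = b.

This gives the KKT block system:
  [ Q   A^T ] [ x     ]   [-c ]
  [ A    0  ] [ lambda ] = [ b ]

Solving the linear system:
  x*      = (-3, 0.625)
  lambda* = (-4.9167)
  f(x*)   = 28.4375

x* = (-3, 0.625), lambda* = (-4.9167)


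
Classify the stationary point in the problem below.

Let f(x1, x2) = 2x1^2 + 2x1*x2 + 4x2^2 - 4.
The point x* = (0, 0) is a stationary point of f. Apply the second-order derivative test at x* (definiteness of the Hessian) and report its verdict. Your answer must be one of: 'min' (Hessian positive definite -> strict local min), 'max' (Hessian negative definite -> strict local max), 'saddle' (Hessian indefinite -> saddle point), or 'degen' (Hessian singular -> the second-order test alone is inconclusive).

Compute the Hessian H = grad^2 f:
  H = [[4, 2], [2, 8]]
Verify stationarity: grad f(x*) = H x* + g = (0, 0).
Eigenvalues of H: 3.1716, 8.8284.
Both eigenvalues > 0, so H is positive definite -> x* is a strict local min.

min


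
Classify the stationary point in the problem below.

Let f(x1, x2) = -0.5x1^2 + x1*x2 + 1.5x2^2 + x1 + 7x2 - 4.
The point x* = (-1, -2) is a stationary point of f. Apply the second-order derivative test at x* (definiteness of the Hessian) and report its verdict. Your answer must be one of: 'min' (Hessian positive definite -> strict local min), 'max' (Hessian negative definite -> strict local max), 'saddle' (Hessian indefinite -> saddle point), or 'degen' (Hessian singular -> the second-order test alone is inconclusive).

Compute the Hessian H = grad^2 f:
  H = [[-1, 1], [1, 3]]
Verify stationarity: grad f(x*) = H x* + g = (0, 0).
Eigenvalues of H: -1.2361, 3.2361.
Eigenvalues have mixed signs, so H is indefinite -> x* is a saddle point.

saddle


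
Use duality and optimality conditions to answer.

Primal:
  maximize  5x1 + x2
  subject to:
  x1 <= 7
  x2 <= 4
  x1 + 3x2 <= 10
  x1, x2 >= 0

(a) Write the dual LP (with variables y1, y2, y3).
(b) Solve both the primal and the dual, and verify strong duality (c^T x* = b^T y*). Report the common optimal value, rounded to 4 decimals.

The standard primal-dual pair for 'max c^T x s.t. A x <= b, x >= 0' is:
  Dual:  min b^T y  s.t.  A^T y >= c,  y >= 0.

So the dual LP is:
  minimize  7y1 + 4y2 + 10y3
  subject to:
    y1 + y3 >= 5
    y2 + 3y3 >= 1
    y1, y2, y3 >= 0

Solving the primal: x* = (7, 1).
  primal value c^T x* = 36.
Solving the dual: y* = (4.6667, 0, 0.3333).
  dual value b^T y* = 36.
Strong duality: c^T x* = b^T y*. Confirmed.

36


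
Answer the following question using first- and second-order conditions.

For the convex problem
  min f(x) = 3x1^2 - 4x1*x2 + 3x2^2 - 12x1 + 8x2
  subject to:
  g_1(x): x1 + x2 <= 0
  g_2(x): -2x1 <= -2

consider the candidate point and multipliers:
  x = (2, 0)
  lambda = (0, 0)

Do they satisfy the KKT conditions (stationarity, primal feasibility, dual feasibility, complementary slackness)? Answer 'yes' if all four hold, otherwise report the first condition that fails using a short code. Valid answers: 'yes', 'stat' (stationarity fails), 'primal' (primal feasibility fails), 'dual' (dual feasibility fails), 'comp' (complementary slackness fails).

Gradient of f: grad f(x) = Q x + c = (0, 0)
Constraint values g_i(x) = a_i^T x - b_i:
  g_1((2, 0)) = 2
  g_2((2, 0)) = -2
Stationarity residual: grad f(x) + sum_i lambda_i a_i = (0, 0)
  -> stationarity OK
Primal feasibility (all g_i <= 0): FAILS
Dual feasibility (all lambda_i >= 0): OK
Complementary slackness (lambda_i * g_i(x) = 0 for all i): OK

Verdict: the first failing condition is primal_feasibility -> primal.

primal


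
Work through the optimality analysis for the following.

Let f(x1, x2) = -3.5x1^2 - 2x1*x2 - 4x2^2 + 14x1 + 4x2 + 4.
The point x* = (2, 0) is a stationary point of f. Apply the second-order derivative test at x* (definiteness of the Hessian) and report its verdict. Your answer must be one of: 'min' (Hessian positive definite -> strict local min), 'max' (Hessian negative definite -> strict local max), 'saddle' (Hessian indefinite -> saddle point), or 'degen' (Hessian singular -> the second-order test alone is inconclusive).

Compute the Hessian H = grad^2 f:
  H = [[-7, -2], [-2, -8]]
Verify stationarity: grad f(x*) = H x* + g = (0, 0).
Eigenvalues of H: -9.5616, -5.4384.
Both eigenvalues < 0, so H is negative definite -> x* is a strict local max.

max


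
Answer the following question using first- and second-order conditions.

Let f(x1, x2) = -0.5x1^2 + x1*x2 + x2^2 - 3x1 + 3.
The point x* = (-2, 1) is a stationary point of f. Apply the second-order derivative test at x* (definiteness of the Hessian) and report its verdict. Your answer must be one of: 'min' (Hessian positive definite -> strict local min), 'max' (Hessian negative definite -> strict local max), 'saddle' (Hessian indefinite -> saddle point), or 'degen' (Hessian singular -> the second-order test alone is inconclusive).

Compute the Hessian H = grad^2 f:
  H = [[-1, 1], [1, 2]]
Verify stationarity: grad f(x*) = H x* + g = (0, 0).
Eigenvalues of H: -1.3028, 2.3028.
Eigenvalues have mixed signs, so H is indefinite -> x* is a saddle point.

saddle


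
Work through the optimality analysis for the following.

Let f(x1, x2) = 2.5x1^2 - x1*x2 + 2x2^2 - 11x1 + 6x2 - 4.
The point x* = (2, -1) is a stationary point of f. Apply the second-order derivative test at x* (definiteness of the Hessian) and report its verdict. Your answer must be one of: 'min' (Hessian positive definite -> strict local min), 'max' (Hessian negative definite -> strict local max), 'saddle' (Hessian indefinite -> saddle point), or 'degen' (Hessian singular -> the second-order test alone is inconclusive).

Compute the Hessian H = grad^2 f:
  H = [[5, -1], [-1, 4]]
Verify stationarity: grad f(x*) = H x* + g = (0, 0).
Eigenvalues of H: 3.382, 5.618.
Both eigenvalues > 0, so H is positive definite -> x* is a strict local min.

min


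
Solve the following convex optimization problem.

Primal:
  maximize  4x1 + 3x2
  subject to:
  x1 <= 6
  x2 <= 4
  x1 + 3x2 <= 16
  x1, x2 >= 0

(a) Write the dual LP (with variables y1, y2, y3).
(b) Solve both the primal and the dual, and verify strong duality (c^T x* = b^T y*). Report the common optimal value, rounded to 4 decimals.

The standard primal-dual pair for 'max c^T x s.t. A x <= b, x >= 0' is:
  Dual:  min b^T y  s.t.  A^T y >= c,  y >= 0.

So the dual LP is:
  minimize  6y1 + 4y2 + 16y3
  subject to:
    y1 + y3 >= 4
    y2 + 3y3 >= 3
    y1, y2, y3 >= 0

Solving the primal: x* = (6, 3.3333).
  primal value c^T x* = 34.
Solving the dual: y* = (3, 0, 1).
  dual value b^T y* = 34.
Strong duality: c^T x* = b^T y*. Confirmed.

34


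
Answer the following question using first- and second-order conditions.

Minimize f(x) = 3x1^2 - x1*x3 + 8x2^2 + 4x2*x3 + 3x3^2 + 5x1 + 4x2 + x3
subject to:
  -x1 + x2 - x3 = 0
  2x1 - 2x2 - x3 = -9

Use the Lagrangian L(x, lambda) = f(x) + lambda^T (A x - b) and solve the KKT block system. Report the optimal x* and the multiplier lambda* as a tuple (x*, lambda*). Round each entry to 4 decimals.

Form the Lagrangian:
  L(x, lambda) = (1/2) x^T Q x + c^T x + lambda^T (A x - b)
Stationarity (grad_x L = 0): Q x + c + A^T lambda = 0.
Primal feasibility: A x = b.

This gives the KKT block system:
  [ Q   A^T ] [ x     ]   [-c ]
  [ A    0  ] [ lambda ] = [ b ]

Solving the linear system:
  x*      = (-3, 0, 3)
  lambda* = (9.3333, 12.6667)
  f(x*)   = 51

x* = (-3, 0, 3), lambda* = (9.3333, 12.6667)


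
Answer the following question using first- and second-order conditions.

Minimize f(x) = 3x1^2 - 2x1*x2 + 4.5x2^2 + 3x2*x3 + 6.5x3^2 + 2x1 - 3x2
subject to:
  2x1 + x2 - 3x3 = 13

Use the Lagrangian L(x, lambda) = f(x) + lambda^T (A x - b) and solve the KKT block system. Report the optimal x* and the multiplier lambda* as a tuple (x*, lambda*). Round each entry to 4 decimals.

Form the Lagrangian:
  L(x, lambda) = (1/2) x^T Q x + c^T x + lambda^T (A x - b)
Stationarity (grad_x L = 0): Q x + c + A^T lambda = 0.
Primal feasibility: A x = b.

This gives the KKT block system:
  [ Q   A^T ] [ x     ]   [-c ]
  [ A    0  ] [ lambda ] = [ b ]

Solving the linear system:
  x*      = (2.4743, 2.2203, -1.9437)
  lambda* = (-6.2026)
  f(x*)   = 39.4606

x* = (2.4743, 2.2203, -1.9437), lambda* = (-6.2026)


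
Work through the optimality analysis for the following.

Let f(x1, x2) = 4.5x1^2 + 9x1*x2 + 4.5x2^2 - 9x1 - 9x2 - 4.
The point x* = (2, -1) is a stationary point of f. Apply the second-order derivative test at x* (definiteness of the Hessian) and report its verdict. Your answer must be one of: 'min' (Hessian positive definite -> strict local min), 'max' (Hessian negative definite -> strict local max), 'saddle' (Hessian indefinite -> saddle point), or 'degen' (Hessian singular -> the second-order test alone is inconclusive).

Compute the Hessian H = grad^2 f:
  H = [[9, 9], [9, 9]]
Verify stationarity: grad f(x*) = H x* + g = (0, 0).
Eigenvalues of H: 0, 18.
H has a zero eigenvalue (singular; positive semidefinite but not definite), so H is neither positive definite, negative definite, nor indefinite. The second-order test alone is inconclusive -> degen.
(Indeed, f is constant along the null direction of H through x*, so x* is not a strict local extremum.)

degen


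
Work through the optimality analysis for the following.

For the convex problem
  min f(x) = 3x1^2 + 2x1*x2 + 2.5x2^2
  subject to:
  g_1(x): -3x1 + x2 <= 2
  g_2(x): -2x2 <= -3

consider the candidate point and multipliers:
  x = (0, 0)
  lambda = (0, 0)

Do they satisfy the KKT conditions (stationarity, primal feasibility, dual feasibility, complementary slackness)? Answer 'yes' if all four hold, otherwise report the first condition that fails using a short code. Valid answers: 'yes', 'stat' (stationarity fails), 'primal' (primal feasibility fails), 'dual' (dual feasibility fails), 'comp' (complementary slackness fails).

Gradient of f: grad f(x) = Q x + c = (0, 0)
Constraint values g_i(x) = a_i^T x - b_i:
  g_1((0, 0)) = -2
  g_2((0, 0)) = 3
Stationarity residual: grad f(x) + sum_i lambda_i a_i = (0, 0)
  -> stationarity OK
Primal feasibility (all g_i <= 0): FAILS
Dual feasibility (all lambda_i >= 0): OK
Complementary slackness (lambda_i * g_i(x) = 0 for all i): OK

Verdict: the first failing condition is primal_feasibility -> primal.

primal


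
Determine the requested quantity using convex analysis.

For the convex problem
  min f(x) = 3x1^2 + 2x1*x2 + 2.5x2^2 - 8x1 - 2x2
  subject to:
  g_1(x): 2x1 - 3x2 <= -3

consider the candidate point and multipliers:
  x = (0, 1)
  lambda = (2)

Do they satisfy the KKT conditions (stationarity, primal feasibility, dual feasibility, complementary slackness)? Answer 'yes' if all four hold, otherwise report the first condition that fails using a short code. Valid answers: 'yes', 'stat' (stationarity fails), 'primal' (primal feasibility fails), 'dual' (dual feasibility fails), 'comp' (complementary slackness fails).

Gradient of f: grad f(x) = Q x + c = (-6, 3)
Constraint values g_i(x) = a_i^T x - b_i:
  g_1((0, 1)) = 0
Stationarity residual: grad f(x) + sum_i lambda_i a_i = (-2, -3)
  -> stationarity FAILS
Primal feasibility (all g_i <= 0): OK
Dual feasibility (all lambda_i >= 0): OK
Complementary slackness (lambda_i * g_i(x) = 0 for all i): OK

Verdict: the first failing condition is stationarity -> stat.

stat


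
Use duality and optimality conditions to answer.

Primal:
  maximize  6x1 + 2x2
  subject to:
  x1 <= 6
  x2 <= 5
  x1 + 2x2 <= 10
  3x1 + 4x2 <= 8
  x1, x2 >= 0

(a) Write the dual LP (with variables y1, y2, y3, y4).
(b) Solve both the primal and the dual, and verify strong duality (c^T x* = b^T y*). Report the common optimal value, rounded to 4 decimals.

The standard primal-dual pair for 'max c^T x s.t. A x <= b, x >= 0' is:
  Dual:  min b^T y  s.t.  A^T y >= c,  y >= 0.

So the dual LP is:
  minimize  6y1 + 5y2 + 10y3 + 8y4
  subject to:
    y1 + y3 + 3y4 >= 6
    y2 + 2y3 + 4y4 >= 2
    y1, y2, y3, y4 >= 0

Solving the primal: x* = (2.6667, 0).
  primal value c^T x* = 16.
Solving the dual: y* = (0, 0, 0, 2).
  dual value b^T y* = 16.
Strong duality: c^T x* = b^T y*. Confirmed.

16


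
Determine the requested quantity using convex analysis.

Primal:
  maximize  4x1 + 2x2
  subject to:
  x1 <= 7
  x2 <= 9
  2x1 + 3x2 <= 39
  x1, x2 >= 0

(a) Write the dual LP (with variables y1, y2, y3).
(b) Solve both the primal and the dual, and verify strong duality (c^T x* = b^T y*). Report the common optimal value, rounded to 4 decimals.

The standard primal-dual pair for 'max c^T x s.t. A x <= b, x >= 0' is:
  Dual:  min b^T y  s.t.  A^T y >= c,  y >= 0.

So the dual LP is:
  minimize  7y1 + 9y2 + 39y3
  subject to:
    y1 + 2y3 >= 4
    y2 + 3y3 >= 2
    y1, y2, y3 >= 0

Solving the primal: x* = (7, 8.3333).
  primal value c^T x* = 44.6667.
Solving the dual: y* = (2.6667, 0, 0.6667).
  dual value b^T y* = 44.6667.
Strong duality: c^T x* = b^T y*. Confirmed.

44.6667


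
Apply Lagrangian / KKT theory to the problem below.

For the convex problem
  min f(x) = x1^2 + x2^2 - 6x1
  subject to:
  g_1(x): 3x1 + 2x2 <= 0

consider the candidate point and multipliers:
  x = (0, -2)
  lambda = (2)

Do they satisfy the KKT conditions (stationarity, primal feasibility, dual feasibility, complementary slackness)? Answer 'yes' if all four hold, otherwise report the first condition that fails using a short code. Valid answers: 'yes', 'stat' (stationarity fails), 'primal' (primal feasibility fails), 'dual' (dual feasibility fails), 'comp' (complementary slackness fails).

Gradient of f: grad f(x) = Q x + c = (-6, -4)
Constraint values g_i(x) = a_i^T x - b_i:
  g_1((0, -2)) = -4
Stationarity residual: grad f(x) + sum_i lambda_i a_i = (0, 0)
  -> stationarity OK
Primal feasibility (all g_i <= 0): OK
Dual feasibility (all lambda_i >= 0): OK
Complementary slackness (lambda_i * g_i(x) = 0 for all i): FAILS

Verdict: the first failing condition is complementary_slackness -> comp.

comp


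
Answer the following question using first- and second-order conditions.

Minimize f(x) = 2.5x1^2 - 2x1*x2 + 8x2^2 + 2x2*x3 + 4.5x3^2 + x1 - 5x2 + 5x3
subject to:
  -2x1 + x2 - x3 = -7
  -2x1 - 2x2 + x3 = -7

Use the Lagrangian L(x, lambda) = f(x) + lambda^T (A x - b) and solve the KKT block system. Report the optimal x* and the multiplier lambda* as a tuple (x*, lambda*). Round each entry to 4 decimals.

Form the Lagrangian:
  L(x, lambda) = (1/2) x^T Q x + c^T x + lambda^T (A x - b)
Stationarity (grad_x L = 0): Q x + c + A^T lambda = 0.
Primal feasibility: A x = b.

This gives the KKT block system:
  [ Q   A^T ] [ x     ]   [-c ]
  [ A    0  ] [ lambda ] = [ b ]

Solving the linear system:
  x*      = (3.4476, 0.2095, 0.3142)
  lambda* = (8.5782, 0.3314)
  f(x*)   = 33.1693

x* = (3.4476, 0.2095, 0.3142), lambda* = (8.5782, 0.3314)


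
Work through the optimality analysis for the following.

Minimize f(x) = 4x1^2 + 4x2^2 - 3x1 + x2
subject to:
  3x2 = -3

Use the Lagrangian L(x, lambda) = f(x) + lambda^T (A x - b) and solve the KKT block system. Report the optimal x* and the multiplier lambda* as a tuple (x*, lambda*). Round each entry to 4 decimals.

Form the Lagrangian:
  L(x, lambda) = (1/2) x^T Q x + c^T x + lambda^T (A x - b)
Stationarity (grad_x L = 0): Q x + c + A^T lambda = 0.
Primal feasibility: A x = b.

This gives the KKT block system:
  [ Q   A^T ] [ x     ]   [-c ]
  [ A    0  ] [ lambda ] = [ b ]

Solving the linear system:
  x*      = (0.375, -1)
  lambda* = (2.3333)
  f(x*)   = 2.4375

x* = (0.375, -1), lambda* = (2.3333)


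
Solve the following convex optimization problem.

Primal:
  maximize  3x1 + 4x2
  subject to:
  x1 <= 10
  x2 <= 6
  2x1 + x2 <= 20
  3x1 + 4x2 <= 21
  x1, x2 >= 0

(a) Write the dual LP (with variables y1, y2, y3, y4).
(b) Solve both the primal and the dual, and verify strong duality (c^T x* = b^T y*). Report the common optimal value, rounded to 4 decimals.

The standard primal-dual pair for 'max c^T x s.t. A x <= b, x >= 0' is:
  Dual:  min b^T y  s.t.  A^T y >= c,  y >= 0.

So the dual LP is:
  minimize  10y1 + 6y2 + 20y3 + 21y4
  subject to:
    y1 + 2y3 + 3y4 >= 3
    y2 + y3 + 4y4 >= 4
    y1, y2, y3, y4 >= 0

Solving the primal: x* = (7, 0).
  primal value c^T x* = 21.
Solving the dual: y* = (0, 0, 0, 1).
  dual value b^T y* = 21.
Strong duality: c^T x* = b^T y*. Confirmed.

21


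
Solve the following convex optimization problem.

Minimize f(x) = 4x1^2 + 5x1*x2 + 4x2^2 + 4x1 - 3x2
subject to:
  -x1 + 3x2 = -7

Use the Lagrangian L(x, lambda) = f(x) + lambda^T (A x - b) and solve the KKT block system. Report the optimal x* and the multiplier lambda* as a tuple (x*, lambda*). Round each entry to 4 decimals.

Form the Lagrangian:
  L(x, lambda) = (1/2) x^T Q x + c^T x + lambda^T (A x - b)
Stationarity (grad_x L = 0): Q x + c + A^T lambda = 0.
Primal feasibility: A x = b.

This gives the KKT block system:
  [ Q   A^T ] [ x     ]   [-c ]
  [ A    0  ] [ lambda ] = [ b ]

Solving the linear system:
  x*      = (1.2182, -1.9273)
  lambda* = (4.1091)
  f(x*)   = 19.7091

x* = (1.2182, -1.9273), lambda* = (4.1091)


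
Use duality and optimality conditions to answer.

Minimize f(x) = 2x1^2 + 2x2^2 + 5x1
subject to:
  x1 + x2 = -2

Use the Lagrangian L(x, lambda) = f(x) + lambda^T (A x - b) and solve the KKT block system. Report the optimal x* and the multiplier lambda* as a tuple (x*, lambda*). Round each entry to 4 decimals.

Form the Lagrangian:
  L(x, lambda) = (1/2) x^T Q x + c^T x + lambda^T (A x - b)
Stationarity (grad_x L = 0): Q x + c + A^T lambda = 0.
Primal feasibility: A x = b.

This gives the KKT block system:
  [ Q   A^T ] [ x     ]   [-c ]
  [ A    0  ] [ lambda ] = [ b ]

Solving the linear system:
  x*      = (-1.625, -0.375)
  lambda* = (1.5)
  f(x*)   = -2.5625

x* = (-1.625, -0.375), lambda* = (1.5)


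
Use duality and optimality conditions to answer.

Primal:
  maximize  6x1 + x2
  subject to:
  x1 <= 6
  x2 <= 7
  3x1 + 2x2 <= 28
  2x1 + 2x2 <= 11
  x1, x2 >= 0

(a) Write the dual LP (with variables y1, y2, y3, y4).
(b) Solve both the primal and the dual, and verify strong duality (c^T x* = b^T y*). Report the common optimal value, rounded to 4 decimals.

The standard primal-dual pair for 'max c^T x s.t. A x <= b, x >= 0' is:
  Dual:  min b^T y  s.t.  A^T y >= c,  y >= 0.

So the dual LP is:
  minimize  6y1 + 7y2 + 28y3 + 11y4
  subject to:
    y1 + 3y3 + 2y4 >= 6
    y2 + 2y3 + 2y4 >= 1
    y1, y2, y3, y4 >= 0

Solving the primal: x* = (5.5, 0).
  primal value c^T x* = 33.
Solving the dual: y* = (0, 0, 0, 3).
  dual value b^T y* = 33.
Strong duality: c^T x* = b^T y*. Confirmed.

33


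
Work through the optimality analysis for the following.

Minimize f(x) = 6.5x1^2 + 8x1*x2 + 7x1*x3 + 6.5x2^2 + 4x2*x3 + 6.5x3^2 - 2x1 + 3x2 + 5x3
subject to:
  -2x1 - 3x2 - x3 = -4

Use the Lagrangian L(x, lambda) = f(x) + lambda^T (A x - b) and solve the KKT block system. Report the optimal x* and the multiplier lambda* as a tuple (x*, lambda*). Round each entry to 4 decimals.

Form the Lagrangian:
  L(x, lambda) = (1/2) x^T Q x + c^T x + lambda^T (A x - b)
Stationarity (grad_x L = 0): Q x + c + A^T lambda = 0.
Primal feasibility: A x = b.

This gives the KKT block system:
  [ Q   A^T ] [ x     ]   [-c ]
  [ A    0  ] [ lambda ] = [ b ]

Solving the linear system:
  x*      = (0.9866, 0.9034, -0.6835)
  lambda* = (6.6345)
  f(x*)   = 11.9287

x* = (0.9866, 0.9034, -0.6835), lambda* = (6.6345)


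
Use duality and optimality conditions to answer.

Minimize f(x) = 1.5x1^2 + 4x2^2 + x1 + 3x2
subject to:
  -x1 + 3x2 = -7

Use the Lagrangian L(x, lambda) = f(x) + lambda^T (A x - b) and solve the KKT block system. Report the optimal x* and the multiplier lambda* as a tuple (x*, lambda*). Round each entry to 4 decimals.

Form the Lagrangian:
  L(x, lambda) = (1/2) x^T Q x + c^T x + lambda^T (A x - b)
Stationarity (grad_x L = 0): Q x + c + A^T lambda = 0.
Primal feasibility: A x = b.

This gives the KKT block system:
  [ Q   A^T ] [ x     ]   [-c ]
  [ A    0  ] [ lambda ] = [ b ]

Solving the linear system:
  x*      = (1.0857, -1.9714)
  lambda* = (4.2571)
  f(x*)   = 12.4857

x* = (1.0857, -1.9714), lambda* = (4.2571)


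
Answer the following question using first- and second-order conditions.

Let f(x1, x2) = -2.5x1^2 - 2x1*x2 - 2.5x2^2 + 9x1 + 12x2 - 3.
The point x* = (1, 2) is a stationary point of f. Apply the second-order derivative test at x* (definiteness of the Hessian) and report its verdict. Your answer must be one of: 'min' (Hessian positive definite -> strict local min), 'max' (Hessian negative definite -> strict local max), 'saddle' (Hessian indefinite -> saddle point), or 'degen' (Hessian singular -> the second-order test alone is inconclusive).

Compute the Hessian H = grad^2 f:
  H = [[-5, -2], [-2, -5]]
Verify stationarity: grad f(x*) = H x* + g = (0, 0).
Eigenvalues of H: -7, -3.
Both eigenvalues < 0, so H is negative definite -> x* is a strict local max.

max


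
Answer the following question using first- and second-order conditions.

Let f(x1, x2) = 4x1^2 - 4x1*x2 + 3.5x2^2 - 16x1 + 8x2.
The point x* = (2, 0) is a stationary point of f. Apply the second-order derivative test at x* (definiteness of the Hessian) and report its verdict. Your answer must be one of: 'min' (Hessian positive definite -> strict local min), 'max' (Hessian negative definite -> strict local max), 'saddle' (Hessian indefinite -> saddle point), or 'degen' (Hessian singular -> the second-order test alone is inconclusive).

Compute the Hessian H = grad^2 f:
  H = [[8, -4], [-4, 7]]
Verify stationarity: grad f(x*) = H x* + g = (0, 0).
Eigenvalues of H: 3.4689, 11.5311.
Both eigenvalues > 0, so H is positive definite -> x* is a strict local min.

min
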